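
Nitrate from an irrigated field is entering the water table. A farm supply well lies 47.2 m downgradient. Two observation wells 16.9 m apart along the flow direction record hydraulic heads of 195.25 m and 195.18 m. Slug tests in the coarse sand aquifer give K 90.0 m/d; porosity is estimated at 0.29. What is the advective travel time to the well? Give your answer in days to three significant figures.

Hydraulic gradient i = (195.25 − 195.18) / 16.9 = 0.07 / 16.9 = 0.004142
q = Ki = 90.0 × 0.004142 = 0.3728 m/d
Average linear velocity = 0.3728 / 0.29 = 1.285 m/d
t = L / v = 47.2 / 1.285 = 36.72 d

36.7 days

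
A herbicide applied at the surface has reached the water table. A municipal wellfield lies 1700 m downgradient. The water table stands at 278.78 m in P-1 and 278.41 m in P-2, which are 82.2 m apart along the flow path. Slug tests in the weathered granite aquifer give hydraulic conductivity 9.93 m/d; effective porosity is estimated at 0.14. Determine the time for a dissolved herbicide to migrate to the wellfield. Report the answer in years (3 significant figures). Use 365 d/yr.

Hydraulic gradient i = (278.78 − 278.41) / 82.2 = 0.37 / 82.2 = 0.004501
Darcy flux q = K·i = 9.93 × 0.004501 = 0.04470 m/d
v = Ki/n = 9.93·0.004501/0.14 = 0.3193 m/d
t = L / v = 1700 / 0.3193 = 5325 d
   = 5325 / 365 = 14.6 yr

14.6 years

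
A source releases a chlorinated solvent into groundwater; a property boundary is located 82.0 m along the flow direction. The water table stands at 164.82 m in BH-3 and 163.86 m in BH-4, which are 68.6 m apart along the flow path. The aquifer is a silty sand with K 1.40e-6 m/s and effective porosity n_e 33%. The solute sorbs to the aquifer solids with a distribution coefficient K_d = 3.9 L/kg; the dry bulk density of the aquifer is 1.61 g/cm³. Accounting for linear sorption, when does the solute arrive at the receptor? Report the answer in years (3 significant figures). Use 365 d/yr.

Hydraulic gradient i = (164.82 − 163.86) / 68.6 = 0.96 / 68.6 = 0.01399
K = 1.40e-6 m/s × 86400 s/d = 0.1210 m/d
Darcy flux q = K·i = 0.1210 × 0.01399 = 0.001693 m/d
Seepage velocity v = q / n = 0.001693 / 0.33 = 0.005129 m/d
Retardation R = 1 + ρ_b·K_d/n = 1 + 1.61×3.9/0.33 = 20.03
Contaminant velocity v_c = v/R = 0.005129/20.03 = 2.561e-4 m/d
t = L/v_c = 82.0/2.561e-4 = 320200 d
   = 320200/365 = 877 yr

877 years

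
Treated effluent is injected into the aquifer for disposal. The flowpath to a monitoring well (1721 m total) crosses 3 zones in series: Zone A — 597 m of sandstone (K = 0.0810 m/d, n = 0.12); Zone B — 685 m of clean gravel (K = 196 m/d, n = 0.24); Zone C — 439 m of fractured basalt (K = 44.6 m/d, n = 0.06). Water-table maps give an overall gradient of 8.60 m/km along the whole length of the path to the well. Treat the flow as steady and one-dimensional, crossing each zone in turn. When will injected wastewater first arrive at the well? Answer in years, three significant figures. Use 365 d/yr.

Continuity: the same q passes through each zone, so ΔH = q·Σ(L_j/K_j) — the zones act as resistances in series.
Σ(L/K) = 597/0.0810 + 685/196 + 439/44.6 = 7370 + 3.495 + 9.843 = 7384 d
K_eq = L_total / Σ(L/K) = 1721 / 7384 = 0.2331 m/d
q = K_eq · i = 0.2331 × 0.0086 = 0.002004 m/d (same in every zone)
Zone A: v = q/n = 0.002004/0.12 = 0.01670 m/d → t_A = 597/0.01670 = 35740 d
Zone B: v = q/n = 0.002004/0.24 = 0.008352 m/d → t_B = 685/0.008352 = 82020 d
Zone C: v = q/n = 0.002004/0.06 = 0.03341 m/d → t_C = 439/0.03341 = 13140 d
Total t = 35740 + 82020 + 13140 = 130900 d
   = 130900 / 365 = 359 yr

359 years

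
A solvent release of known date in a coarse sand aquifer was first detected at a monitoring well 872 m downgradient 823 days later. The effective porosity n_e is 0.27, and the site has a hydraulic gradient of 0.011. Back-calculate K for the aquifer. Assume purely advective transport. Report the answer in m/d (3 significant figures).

v = L / t = 872 / 823 = 1.060 m/d
K = v · n / i = 1.060 × 0.27 / 0.011 = 26.0 m/d

26.0 m/d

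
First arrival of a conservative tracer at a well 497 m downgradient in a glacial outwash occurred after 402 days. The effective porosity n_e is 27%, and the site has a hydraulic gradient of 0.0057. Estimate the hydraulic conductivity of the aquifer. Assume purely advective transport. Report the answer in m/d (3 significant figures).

58.6 m/d

v = L / t = 497 / 402 = 1.236 m/d
K = v · n / i = 1.236 × 0.27 / 0.0057 = 58.6 m/d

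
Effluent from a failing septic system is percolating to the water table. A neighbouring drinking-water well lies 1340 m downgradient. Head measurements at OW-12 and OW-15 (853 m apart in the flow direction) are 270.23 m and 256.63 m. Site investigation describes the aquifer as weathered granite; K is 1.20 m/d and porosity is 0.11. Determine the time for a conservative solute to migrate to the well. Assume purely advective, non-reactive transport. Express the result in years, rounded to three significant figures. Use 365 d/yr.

21.1 years

Hydraulic gradient i = (270.23 − 256.63) / 853 = 13.60 / 853 = 0.01594
Specific discharge q = 1.20 × 0.01594 = 0.01913 m/d
v = Ki/n = 1.20·0.01594/0.11 = 0.1739 m/d
t = L / v = 1340 / 0.1739 = 7704 d
   = 7704 / 365 = 21.1 yr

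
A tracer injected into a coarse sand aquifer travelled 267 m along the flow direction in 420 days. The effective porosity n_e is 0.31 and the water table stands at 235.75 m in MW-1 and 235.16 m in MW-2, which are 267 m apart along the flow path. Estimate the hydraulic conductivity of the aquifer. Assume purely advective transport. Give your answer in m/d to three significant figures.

Hydraulic gradient i = (235.75 − 235.16) / 267 = 0.59 / 267 = 0.002210
v = L / t = 267 / 420 = 0.6357 m/d
K = v · n / i = 0.6357 × 0.31 / 0.002210 = 89.2 m/d

89.2 m/d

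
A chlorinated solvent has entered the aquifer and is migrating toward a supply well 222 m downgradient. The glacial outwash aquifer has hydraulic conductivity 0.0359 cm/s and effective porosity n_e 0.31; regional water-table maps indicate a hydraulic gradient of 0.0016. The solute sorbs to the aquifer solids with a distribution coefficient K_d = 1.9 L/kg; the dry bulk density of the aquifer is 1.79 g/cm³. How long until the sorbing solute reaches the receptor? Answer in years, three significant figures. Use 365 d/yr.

45.5 years

K = 0.0359 cm/s × 864 = 31.02 m/d
Specific discharge q = 31.02 × 0.0016 = 0.04963 m/d
Seepage velocity v = q / n = 0.04963 / 0.31 = 0.1601 m/d
Retardation R = 1 + ρ_b·K_d/n = 1 + 1.79×1.9/0.31 = 11.97
Contaminant velocity v_c = v/R = 0.1601/11.97 = 0.01337 m/d
t = L/v_c = 222/0.01337 = 16600 d
   = 16600/365 = 45.5 yr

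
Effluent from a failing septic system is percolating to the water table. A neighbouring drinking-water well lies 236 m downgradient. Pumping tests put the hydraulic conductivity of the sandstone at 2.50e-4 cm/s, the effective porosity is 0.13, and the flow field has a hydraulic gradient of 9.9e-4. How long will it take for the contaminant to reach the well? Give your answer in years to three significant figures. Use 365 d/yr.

K = 2.50e-4 cm/s × 864 = 0.2160 m/d
Darcy flux q = K·i = 0.2160 × 9.9e-4 = 2.138e-4 m/d
v_s = q/n_e = 2.138e-4/0.13 = 0.001645 m/d
t = L / v = 236 / 0.001645 = 143500 d
   = 143500 / 365 = 393 yr

393 years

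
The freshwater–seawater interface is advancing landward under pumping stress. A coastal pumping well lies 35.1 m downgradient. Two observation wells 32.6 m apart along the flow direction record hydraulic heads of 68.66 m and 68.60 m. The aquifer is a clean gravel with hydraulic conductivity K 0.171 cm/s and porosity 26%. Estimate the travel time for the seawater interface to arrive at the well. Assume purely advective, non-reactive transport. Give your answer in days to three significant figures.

Hydraulic gradient i = (68.66 − 68.60) / 32.6 = 0.06 / 32.6 = 0.001840
K = 0.171 cm/s × 864 = 147.7 m/d
Darcy flux q = K·i = 147.7 × 0.001840 = 0.2719 m/d
Seepage velocity v = q / n = 0.2719 / 0.26 = 1.046 m/d
t = L / v = 35.1 / 1.046 = 33.56 d

33.6 days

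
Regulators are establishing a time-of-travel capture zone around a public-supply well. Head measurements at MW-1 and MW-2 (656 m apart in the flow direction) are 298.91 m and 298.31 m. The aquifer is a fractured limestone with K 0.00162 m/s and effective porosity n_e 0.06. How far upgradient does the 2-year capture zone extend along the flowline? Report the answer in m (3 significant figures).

Hydraulic gradient i = (298.91 − 298.31) / 656 = 0.60 / 656 = 9.146e-4
K = 0.00162 m/s × 86400 s/d = 140.0 m/d
q = Ki = 140.0 × 9.146e-4 = 0.1280 m/d
Average linear velocity = 0.1280 / 0.06 = 2.134 m/d
T = 2 yr × 365 = 730 d
L = v × T = 2.134 × 730 = 1558 m

1560 m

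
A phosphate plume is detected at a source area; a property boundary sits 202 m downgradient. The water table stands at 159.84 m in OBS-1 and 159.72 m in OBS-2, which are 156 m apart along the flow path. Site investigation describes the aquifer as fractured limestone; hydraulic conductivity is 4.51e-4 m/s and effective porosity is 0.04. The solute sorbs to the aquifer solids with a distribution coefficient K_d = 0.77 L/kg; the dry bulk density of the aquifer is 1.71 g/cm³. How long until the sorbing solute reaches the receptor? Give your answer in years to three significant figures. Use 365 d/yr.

25.0 years

Hydraulic gradient i = (159.84 − 159.72) / 156 = 0.12 / 156 = 7.692e-4
K = 4.51e-4 m/s × 86400 s/d = 38.97 m/d
Specific discharge q = 38.97 × 7.692e-4 = 0.02997 m/d
v = Ki/n = 38.97·7.692e-4/0.04 = 0.7494 m/d
Retardation R = 1 + ρ_b·K_d/n = 1 + 1.71×0.77/0.04 = 33.92
Contaminant velocity v_c = v/R = 0.7494/33.92 = 0.02209 m/d
t = L/v_c = 202/0.02209 = 9143 d
   = 9143/365 = 25.0 yr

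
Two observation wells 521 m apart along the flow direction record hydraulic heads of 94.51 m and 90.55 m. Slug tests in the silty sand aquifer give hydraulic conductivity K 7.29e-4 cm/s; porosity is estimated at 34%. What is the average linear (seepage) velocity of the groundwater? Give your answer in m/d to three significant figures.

Hydraulic gradient i = (94.51 − 90.55) / 521 = 3.96 / 521 = 0.007601
K = 7.29e-4 cm/s × 864 = 0.6299 m/d
q = Ki = 0.6299 × 0.007601 = 0.004787 m/d
Average linear velocity = 0.004787 / 0.34 = 0.01408 m/d

0.0141 m/d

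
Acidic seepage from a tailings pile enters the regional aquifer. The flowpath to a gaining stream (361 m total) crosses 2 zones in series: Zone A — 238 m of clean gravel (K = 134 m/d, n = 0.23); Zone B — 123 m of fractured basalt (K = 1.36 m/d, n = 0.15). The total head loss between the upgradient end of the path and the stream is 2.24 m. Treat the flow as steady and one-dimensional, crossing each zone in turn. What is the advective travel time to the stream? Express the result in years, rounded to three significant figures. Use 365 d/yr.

8.26 years

Continuity: the same q passes through each zone, so ΔH = q·Σ(L_j/K_j) — the zones act as resistances in series.
Σ(L/K) = 238/134 + 123/1.36 = 1.776 + 90.44 = 92.22 d
q = ΔH / Σ(L/K) = 2.24 / 92.22 = 0.02429 m/d (same in every zone)
Zone A: v = q/n = 0.02429/0.23 = 0.1056 m/d → t_A = 238/0.1056 = 2254 d
Zone B: v = q/n = 0.02429/0.15 = 0.1619 m/d → t_B = 123/0.1619 = 759.6 d
Total t = 2254 + 759.6 = 3013 d
   = 3013 / 365 = 8.26 yr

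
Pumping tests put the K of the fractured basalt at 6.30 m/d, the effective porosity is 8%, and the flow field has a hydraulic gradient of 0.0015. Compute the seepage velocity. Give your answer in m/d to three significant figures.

0.118 m/d

Darcy flux q = K·i = 6.30 × 0.0015 = 0.009450 m/d
v_s = q/n_e = 0.009450/0.08 = 0.1181 m/d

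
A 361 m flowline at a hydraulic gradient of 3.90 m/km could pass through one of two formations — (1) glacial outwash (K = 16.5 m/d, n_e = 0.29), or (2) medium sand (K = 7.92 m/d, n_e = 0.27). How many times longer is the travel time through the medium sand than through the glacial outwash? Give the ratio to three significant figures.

1.94

Unit 1 (glacial outwash): v = 16.5×0.0039/0.29 = 0.2219 m/d, t = 361/0.2219 = 1627 d
Unit 2 (medium sand): v = 7.92×0.0039/0.27 = 0.1144 m/d, t = 361/0.1144 = 3156 d
t(medium sand) / t(glacial outwash) = 3156/1627 = 1.94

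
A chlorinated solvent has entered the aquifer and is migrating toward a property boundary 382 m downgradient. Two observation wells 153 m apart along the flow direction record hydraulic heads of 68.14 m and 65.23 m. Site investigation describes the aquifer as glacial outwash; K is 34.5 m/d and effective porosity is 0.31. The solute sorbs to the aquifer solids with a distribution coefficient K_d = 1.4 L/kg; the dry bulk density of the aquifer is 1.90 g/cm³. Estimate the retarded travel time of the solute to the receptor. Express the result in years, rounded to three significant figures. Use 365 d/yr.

Hydraulic gradient i = (68.14 − 65.23) / 153 = 2.91 / 153 = 0.01902
Specific discharge q = 34.5 × 0.01902 = 0.6562 m/d
v = Ki/n = 34.5·0.01902/0.31 = 2.117 m/d
Retardation R = 1 + ρ_b·K_d/n = 1 + 1.90×1.4/0.31 = 9.581
Contaminant velocity v_c = v/R = 2.117/9.581 = 0.2209 m/d
t = L/v_c = 382/0.2209 = 1729 d
   = 1729/365 = 4.74 yr

4.74 years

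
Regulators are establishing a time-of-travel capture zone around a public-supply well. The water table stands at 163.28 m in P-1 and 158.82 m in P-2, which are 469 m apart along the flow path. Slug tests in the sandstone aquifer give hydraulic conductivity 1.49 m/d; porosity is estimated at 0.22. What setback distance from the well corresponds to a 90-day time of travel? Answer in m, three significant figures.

Hydraulic gradient i = (163.28 − 158.82) / 469 = 4.46 / 469 = 0.009510
Specific discharge q = 1.49 × 0.009510 = 0.01417 m/d
Seepage velocity v = q / n = 0.01417 / 0.22 = 0.06441 m/d
L = v × T = 0.06441 × 90 = 5.797 m

5.80 m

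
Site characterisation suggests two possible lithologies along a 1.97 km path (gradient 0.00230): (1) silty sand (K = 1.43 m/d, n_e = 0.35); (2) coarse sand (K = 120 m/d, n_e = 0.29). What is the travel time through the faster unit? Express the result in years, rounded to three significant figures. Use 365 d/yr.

Unit 1 (silty sand): v = 1.43×0.0023/0.35 = 0.009397 m/d, t = 1970/0.009397 = 209600 d
Unit 2 (coarse sand): v = 120×0.0023/0.29 = 0.9517 m/d, t = 1970/0.9517 = 2070 d
Faster: 2070 d / 365 = 5.67 yr

5.67 years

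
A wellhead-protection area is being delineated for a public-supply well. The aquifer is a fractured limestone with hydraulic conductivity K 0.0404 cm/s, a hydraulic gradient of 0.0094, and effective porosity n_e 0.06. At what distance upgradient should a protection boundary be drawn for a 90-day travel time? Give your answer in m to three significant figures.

492 m

K = 0.0404 cm/s × 864 = 34.91 m/d
Specific discharge q = 34.91 × 0.0094 = 0.3281 m/d
Average linear velocity = 0.3281 / 0.06 = 5.469 m/d
L = v × T = 5.469 × 90 = 492.2 m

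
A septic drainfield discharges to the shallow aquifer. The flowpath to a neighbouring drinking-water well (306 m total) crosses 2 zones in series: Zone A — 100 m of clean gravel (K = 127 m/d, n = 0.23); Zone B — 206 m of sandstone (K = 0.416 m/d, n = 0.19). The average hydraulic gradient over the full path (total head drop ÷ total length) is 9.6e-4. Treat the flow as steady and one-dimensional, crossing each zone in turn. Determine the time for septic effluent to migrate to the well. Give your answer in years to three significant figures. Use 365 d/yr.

287 years

For zones in series the flux q is common to all zones; the equivalent conductivity is the harmonic (thickness-weighted) mean, K_eq = L_total / Σ(L_j/K_j).
Σ(L/K) = 100/127 + 206/0.416 = 0.7874 + 495.2 = 496.0 d
K_eq = L_total / Σ(L/K) = 306 / 496.0 = 0.6170 m/d
q = K_eq · i = 0.6170 × 9.6e-4 = 5.923e-4 m/d (same in every zone)
Zone A: v = q/n = 5.923e-4/0.23 = 0.002575 m/d → t_A = 100/0.002575 = 38830 d
Zone B: v = q/n = 5.923e-4/0.19 = 0.003117 m/d → t_B = 206/0.003117 = 66080 d
Total t = 38830 + 66080 = 104900 d
   = 104900 / 365 = 287 yr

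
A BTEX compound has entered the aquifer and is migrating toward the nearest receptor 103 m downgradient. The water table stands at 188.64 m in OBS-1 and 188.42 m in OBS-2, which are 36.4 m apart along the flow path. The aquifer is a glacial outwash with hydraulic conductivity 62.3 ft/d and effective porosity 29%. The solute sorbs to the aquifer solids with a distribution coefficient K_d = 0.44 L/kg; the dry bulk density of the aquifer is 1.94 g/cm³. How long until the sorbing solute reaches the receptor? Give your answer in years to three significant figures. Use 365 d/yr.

Hydraulic gradient i = (188.64 − 188.42) / 36.4 = 0.22 / 36.4 = 0.006044
K = 62.3 ft/d × 0.3048 = 18.99 m/d
Specific discharge q = 18.99 × 0.006044 = 0.1148 m/d
Average linear velocity = 0.1148 / 0.29 = 0.3958 m/d
Retardation R = 1 + ρ_b·K_d/n = 1 + 1.94×0.44/0.29 = 3.943
Contaminant velocity v_c = v/R = 0.3958/3.943 = 0.1004 m/d
t = L/v_c = 103/0.1004 = 1026 d
   = 1026/365 = 2.81 yr

2.81 years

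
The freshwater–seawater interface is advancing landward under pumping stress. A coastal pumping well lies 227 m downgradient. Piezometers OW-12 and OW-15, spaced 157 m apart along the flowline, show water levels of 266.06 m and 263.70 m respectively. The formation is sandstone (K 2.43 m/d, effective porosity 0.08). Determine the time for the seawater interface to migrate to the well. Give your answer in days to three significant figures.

497 days

Hydraulic gradient i = (266.06 − 263.70) / 157 = 2.36 / 157 = 0.01503
q = Ki = 2.43 × 0.01503 = 0.03653 m/d
Average linear velocity = 0.03653 / 0.08 = 0.4566 m/d
t = L / v = 227 / 0.4566 = 497.2 d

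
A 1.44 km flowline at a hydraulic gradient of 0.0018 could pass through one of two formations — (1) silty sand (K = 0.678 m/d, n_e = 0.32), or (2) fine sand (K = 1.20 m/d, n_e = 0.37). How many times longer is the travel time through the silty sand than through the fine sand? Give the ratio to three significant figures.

Unit 1 (silty sand): v = 0.678×0.0018/0.32 = 0.003814 m/d, t = 1440/0.003814 = 377600 d
Unit 2 (fine sand): v = 1.20×0.0018/0.37 = 0.005838 m/d, t = 1440/0.005838 = 246700 d
t(silty sand) / t(fine sand) = 377600/246700 = 1.53

1.53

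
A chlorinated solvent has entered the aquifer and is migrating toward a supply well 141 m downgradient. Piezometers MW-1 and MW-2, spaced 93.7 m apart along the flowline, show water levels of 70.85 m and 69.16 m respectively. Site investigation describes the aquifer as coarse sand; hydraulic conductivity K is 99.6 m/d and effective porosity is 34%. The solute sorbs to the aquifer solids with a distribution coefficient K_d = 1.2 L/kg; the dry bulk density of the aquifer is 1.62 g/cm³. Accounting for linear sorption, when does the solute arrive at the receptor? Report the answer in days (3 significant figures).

Hydraulic gradient i = (70.85 − 69.16) / 93.7 = 1.69 / 93.7 = 0.01804
q = Ki = 99.6 × 0.01804 = 1.796 m/d
Average linear velocity = 1.796 / 0.34 = 5.284 m/d
Retardation R = 1 + ρ_b·K_d/n = 1 + 1.62×1.2/0.34 = 6.718
Contaminant velocity v_c = v/R = 5.284/6.718 = 0.7865 m/d
t = L/v_c = 141/0.7865 = 179.3 d

179 days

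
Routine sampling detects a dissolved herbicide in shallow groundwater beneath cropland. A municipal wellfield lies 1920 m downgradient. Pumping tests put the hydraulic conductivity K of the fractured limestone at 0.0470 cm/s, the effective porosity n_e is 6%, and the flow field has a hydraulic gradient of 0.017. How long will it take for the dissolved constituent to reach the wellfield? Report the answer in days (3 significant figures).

K = 0.0470 cm/s × 864 = 40.61 m/d
q = Ki = 40.61 × 0.017 = 0.6903 m/d
v_s = q/n_e = 0.6903/0.06 = 11.51 m/d
t = L / v = 1920 / 11.51 = 166.9 d

167 days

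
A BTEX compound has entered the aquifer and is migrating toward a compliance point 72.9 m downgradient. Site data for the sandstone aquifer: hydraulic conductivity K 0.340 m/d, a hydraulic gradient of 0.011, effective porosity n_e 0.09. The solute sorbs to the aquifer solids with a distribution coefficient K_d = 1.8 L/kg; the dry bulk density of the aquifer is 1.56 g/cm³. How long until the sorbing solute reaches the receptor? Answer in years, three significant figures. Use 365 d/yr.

q = Ki = 0.340 × 0.011 = 0.003740 m/d
Seepage velocity v = q / n = 0.003740 / 0.09 = 0.04156 m/d
Retardation R = 1 + ρ_b·K_d/n = 1 + 1.56×1.8/0.09 = 32.20
Contaminant velocity v_c = v/R = 0.04156/32.20 = 0.001291 m/d
t = L/v_c = 72.9/0.001291 = 56490 d
   = 56490/365 = 155 yr

155 years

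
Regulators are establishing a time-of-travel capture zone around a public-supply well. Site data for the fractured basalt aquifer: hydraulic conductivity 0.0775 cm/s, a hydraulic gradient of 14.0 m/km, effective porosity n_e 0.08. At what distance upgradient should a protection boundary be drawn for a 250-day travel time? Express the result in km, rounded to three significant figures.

2.93 km

K = 0.0775 cm/s × 864 = 66.96 m/d
Darcy flux q = K·i = 66.96 × 0.014 = 0.9374 m/d
v_s = q/n_e = 0.9374/0.08 = 11.72 m/d
L = v × T = 11.72 × 250 = 2929 m
   = 2.93 km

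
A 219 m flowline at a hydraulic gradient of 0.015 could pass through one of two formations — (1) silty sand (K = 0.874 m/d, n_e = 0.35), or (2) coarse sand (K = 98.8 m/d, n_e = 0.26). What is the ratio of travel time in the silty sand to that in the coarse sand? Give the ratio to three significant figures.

Unit 1 (silty sand): v = 0.874×0.015/0.35 = 0.03746 m/d, t = 219/0.03746 = 5847 d
Unit 2 (coarse sand): v = 98.8×0.015/0.26 = 5.700 m/d, t = 219/5.700 = 38.42 d
t(silty sand) / t(coarse sand) = 5847/38.42 = 152

152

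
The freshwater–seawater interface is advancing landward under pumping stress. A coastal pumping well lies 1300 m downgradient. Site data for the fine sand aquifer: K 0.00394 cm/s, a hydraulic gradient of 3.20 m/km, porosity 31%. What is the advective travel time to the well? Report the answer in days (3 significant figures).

37000 days

K = 0.00394 cm/s × 864 = 3.404 m/d
q = Ki = 3.404 × 0.0032 = 0.01089 m/d
v_s = q/n_e = 0.01089/0.31 = 0.03514 m/d
t = L / v = 1300 / 0.03514 = 37000 d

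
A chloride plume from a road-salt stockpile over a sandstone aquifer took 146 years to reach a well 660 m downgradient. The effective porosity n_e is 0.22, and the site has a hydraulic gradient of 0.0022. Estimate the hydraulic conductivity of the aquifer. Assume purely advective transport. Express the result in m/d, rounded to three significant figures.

1.24 m/d

t = 146 years = 53290 d
v = L / t = 660 / 53290 = 0.01239 m/d
K = v · n / i = 0.01239 × 0.22 / 0.0022 = 1.24 m/d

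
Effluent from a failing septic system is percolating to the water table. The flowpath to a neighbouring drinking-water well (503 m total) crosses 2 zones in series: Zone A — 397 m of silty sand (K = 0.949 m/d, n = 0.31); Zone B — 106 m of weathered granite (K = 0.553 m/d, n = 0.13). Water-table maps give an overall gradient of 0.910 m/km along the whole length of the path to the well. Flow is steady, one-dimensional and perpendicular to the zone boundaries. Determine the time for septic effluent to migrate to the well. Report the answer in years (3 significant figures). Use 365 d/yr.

500 years

Continuity: the same q passes through each zone, so ΔH = q·Σ(L_j/K_j) — the zones act as resistances in series.
Σ(L/K) = 397/0.949 + 106/0.553 = 418.3 + 191.7 = 610.0 d
K_eq = L_total / Σ(L/K) = 503 / 610.0 = 0.8246 m/d
q = K_eq · i = 0.8246 × 9.1e-4 = 7.504e-4 m/d (same in every zone)
Zone A: v = q/n = 7.504e-4/0.31 = 0.002421 m/d → t_A = 397/0.002421 = 164000 d
Zone B: v = q/n = 7.504e-4/0.13 = 0.005772 m/d → t_B = 106/0.005772 = 18360 d
Total t = 164000 + 18360 = 182400 d
   = 182400 / 365 = 500 yr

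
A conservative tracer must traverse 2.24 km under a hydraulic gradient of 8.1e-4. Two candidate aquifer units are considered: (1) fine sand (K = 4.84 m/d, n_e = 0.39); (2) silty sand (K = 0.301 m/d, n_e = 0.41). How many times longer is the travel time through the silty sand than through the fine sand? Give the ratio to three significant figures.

Unit 1 (fine sand): v = 4.84×8.1e-4/0.39 = 0.01005 m/d, t = 2240/0.01005 = 222800 d
Unit 2 (silty sand): v = 0.301×8.1e-4/0.41 = 5.947e-4 m/d, t = 2240/5.947e-4 = 3.767e6 d
t(silty sand) / t(fine sand) = 3.767e6/222800 = 16.9

16.9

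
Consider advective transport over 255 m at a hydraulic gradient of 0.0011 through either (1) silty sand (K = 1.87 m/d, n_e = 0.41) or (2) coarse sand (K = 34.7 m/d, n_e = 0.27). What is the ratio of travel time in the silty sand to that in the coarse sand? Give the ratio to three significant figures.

Unit 1 (silty sand): v = 1.87×0.0011/0.41 = 0.005017 m/d, t = 255/0.005017 = 50830 d
Unit 2 (coarse sand): v = 34.7×0.0011/0.27 = 0.1414 m/d, t = 255/0.1414 = 1804 d
t(silty sand) / t(coarse sand) = 50830/1804 = 28.2

28.2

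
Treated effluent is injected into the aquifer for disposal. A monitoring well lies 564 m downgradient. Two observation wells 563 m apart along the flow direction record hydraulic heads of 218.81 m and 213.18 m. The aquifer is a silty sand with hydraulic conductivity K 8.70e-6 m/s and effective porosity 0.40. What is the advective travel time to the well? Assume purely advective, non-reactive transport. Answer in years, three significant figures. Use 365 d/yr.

82.2 years

Hydraulic gradient i = (218.81 − 213.18) / 563 = 5.63 / 563 = 0.01000
K = 8.70e-6 m/s × 86400 s/d = 0.7517 m/d
q = Ki = 0.7517 × 0.01000 = 0.007517 m/d
Average linear velocity = 0.007517 / 0.40 = 0.01879 m/d
t = L / v = 564 / 0.01879 = 30010 d
   = 30010 / 365 = 82.2 yr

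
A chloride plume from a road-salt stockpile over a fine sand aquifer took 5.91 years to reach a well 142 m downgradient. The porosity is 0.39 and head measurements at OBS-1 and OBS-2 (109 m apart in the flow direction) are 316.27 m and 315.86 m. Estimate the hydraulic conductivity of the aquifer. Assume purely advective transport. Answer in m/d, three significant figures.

6.83 m/d

Hydraulic gradient i = (316.27 − 315.86) / 109 = 0.41 / 109 = 0.003761
t = 5.91 years = 2157 d
v = L / t = 142 / 2157 = 0.06583 m/d
K = v · n / i = 0.06583 × 0.39 / 0.003761 = 6.83 m/d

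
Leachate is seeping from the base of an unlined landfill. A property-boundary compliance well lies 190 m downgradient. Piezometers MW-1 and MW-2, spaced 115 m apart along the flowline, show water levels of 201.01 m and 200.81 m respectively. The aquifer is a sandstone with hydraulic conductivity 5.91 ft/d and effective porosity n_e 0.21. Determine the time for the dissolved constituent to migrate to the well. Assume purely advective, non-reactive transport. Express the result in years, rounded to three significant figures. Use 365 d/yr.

34.9 years

Hydraulic gradient i = (201.01 − 200.81) / 115 = 0.20 / 115 = 0.001739
K = 5.91 ft/d × 0.3048 = 1.801 m/d
q = Ki = 1.801 × 0.001739 = 0.003133 m/d
Average linear velocity = 0.003133 / 0.21 = 0.01492 m/d
t = L / v = 190 / 0.01492 = 12740 d
   = 12740 / 365 = 34.9 yr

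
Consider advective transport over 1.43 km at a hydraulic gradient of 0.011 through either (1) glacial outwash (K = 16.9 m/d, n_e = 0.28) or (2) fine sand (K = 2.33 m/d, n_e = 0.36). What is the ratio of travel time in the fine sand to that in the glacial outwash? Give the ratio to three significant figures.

9.33

Unit 1 (glacial outwash): v = 16.9×0.011/0.28 = 0.6639 m/d, t = 1430/0.6639 = 2154 d
Unit 2 (fine sand): v = 2.33×0.011/0.36 = 0.07119 m/d, t = 1430/0.07119 = 20090 d
t(fine sand) / t(glacial outwash) = 20090/2154 = 9.33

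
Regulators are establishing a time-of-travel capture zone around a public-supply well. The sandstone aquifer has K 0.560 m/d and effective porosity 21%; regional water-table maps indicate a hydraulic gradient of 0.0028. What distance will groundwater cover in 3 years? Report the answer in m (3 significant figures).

Darcy flux q = K·i = 0.560 × 0.0028 = 0.001568 m/d
Seepage velocity v = q / n = 0.001568 / 0.21 = 0.007467 m/d
T = 3 yr × 365 = 1095 d
L = v × T = 0.007467 × 1095 = 8.176 m

8.18 m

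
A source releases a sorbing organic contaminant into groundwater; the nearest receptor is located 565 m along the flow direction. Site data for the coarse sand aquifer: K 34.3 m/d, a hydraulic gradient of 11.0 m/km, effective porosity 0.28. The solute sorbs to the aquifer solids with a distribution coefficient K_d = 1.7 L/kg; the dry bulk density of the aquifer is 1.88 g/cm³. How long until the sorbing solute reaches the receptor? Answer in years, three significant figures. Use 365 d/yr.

Specific discharge q = 34.3 × 0.011 = 0.3773 m/d
Average linear velocity = 0.3773 / 0.28 = 1.347 m/d
Retardation R = 1 + ρ_b·K_d/n = 1 + 1.88×1.7/0.28 = 12.41
Contaminant velocity v_c = v/R = 1.347/12.41 = 0.1085 m/d
t = L/v_c = 565/0.1085 = 5205 d
   = 5205/365 = 14.3 yr

14.3 years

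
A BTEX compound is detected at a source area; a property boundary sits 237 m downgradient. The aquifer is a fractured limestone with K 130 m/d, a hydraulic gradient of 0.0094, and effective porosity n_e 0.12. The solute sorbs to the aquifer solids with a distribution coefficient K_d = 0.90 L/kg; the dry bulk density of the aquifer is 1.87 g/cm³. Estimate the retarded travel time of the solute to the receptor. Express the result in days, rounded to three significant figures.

350 days

Darcy flux q = K·i = 130 × 0.0094 = 1.222 m/d
v = Ki/n = 130·0.0094/0.12 = 10.18 m/d
Retardation R = 1 + ρ_b·K_d/n = 1 + 1.87×0.90/0.12 = 15.03
Contaminant velocity v_c = v/R = 10.18/15.03 = 0.6778 m/d
t = L/v_c = 237/0.6778 = 349.7 d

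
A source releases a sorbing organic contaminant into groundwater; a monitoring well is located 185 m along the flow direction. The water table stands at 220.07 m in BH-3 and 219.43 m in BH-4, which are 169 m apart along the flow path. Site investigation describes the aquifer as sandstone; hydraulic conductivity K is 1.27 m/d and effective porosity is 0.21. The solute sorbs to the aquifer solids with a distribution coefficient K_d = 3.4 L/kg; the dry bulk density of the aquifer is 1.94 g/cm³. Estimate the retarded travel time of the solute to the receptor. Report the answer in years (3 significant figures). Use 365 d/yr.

Hydraulic gradient i = (220.07 − 219.43) / 169 = 0.64 / 169 = 0.003787
q = Ki = 1.27 × 0.003787 = 0.004809 m/d
Seepage velocity v = q / n = 0.004809 / 0.21 = 0.02290 m/d
Retardation R = 1 + ρ_b·K_d/n = 1 + 1.94×3.4/0.21 = 32.41
Contaminant velocity v_c = v/R = 0.02290/32.41 = 7.067e-4 m/d
t = L/v_c = 185/7.067e-4 = 261800 d
   = 261800/365 = 717 yr

717 years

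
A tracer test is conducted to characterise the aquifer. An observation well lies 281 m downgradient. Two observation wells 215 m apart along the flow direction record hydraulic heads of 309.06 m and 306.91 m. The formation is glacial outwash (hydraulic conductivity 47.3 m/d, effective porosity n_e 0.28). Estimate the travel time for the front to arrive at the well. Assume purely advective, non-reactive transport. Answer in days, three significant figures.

Hydraulic gradient i = (309.06 − 306.91) / 215 = 2.15 / 215 = 0.01000
Specific discharge q = 47.3 × 0.01000 = 0.4730 m/d
v = Ki/n = 47.3·0.01000/0.28 = 1.689 m/d
t = L / v = 281 / 1.689 = 166.3 d

166 days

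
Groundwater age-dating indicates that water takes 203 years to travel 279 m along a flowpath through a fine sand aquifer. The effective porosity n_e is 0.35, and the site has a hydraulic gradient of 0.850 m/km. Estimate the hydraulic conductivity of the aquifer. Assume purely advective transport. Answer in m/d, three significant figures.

1.55 m/d

t = 203 years = 74100 d
v = L / t = 279 / 74100 = 0.003765 m/d
K = v · n / i = 0.003765 × 0.35 / 8.5e-4 = 1.55 m/d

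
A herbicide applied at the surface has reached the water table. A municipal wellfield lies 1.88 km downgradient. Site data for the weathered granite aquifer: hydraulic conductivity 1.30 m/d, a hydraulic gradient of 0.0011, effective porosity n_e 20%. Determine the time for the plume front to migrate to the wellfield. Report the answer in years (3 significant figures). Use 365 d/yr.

Specific discharge q = 1.30 × 0.0011 = 0.001430 m/d
Seepage velocity v = q / n = 0.001430 / 0.20 = 0.007150 m/d
L = 1.88 km = 1880 m
t = L / v = 1880 / 0.007150 = 262900 d
   = 262900 / 365 = 720 yr

720 years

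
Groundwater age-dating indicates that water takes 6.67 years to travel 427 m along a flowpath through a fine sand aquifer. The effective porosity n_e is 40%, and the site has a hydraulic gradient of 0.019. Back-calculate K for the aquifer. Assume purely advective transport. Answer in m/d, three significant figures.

t = 6.67 years = 2435 d
v = L / t = 427 / 2435 = 0.1754 m/d
K = v · n / i = 0.1754 × 0.40 / 0.019 = 3.69 m/d

3.69 m/d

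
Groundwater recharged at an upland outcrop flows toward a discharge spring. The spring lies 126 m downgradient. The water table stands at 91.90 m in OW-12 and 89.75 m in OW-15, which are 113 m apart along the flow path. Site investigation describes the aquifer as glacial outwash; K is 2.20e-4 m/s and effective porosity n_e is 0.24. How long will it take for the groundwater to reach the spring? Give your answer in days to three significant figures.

Hydraulic gradient i = (91.90 − 89.75) / 113 = 2.15 / 113 = 0.01903
K = 2.20e-4 m/s × 86400 s/d = 19.01 m/d
Specific discharge q = 19.01 × 0.01903 = 0.3617 m/d
v = Ki/n = 19.01·0.01903/0.24 = 1.507 m/d
t = L / v = 126 / 1.507 = 83.62 d

83.6 days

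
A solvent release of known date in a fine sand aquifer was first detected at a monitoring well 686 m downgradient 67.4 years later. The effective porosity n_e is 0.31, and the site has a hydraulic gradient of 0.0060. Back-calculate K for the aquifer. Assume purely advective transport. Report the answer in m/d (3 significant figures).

1.44 m/d

t = 67.4 years = 24600 d
v = L / t = 686 / 24600 = 0.02789 m/d
K = v · n / i = 0.02789 × 0.31 / 0.0060 = 1.44 m/d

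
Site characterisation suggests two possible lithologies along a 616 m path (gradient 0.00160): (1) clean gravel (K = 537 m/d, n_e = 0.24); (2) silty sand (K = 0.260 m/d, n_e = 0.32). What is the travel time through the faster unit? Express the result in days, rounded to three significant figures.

Unit 1 (clean gravel): v = 537×0.0016/0.24 = 3.580 m/d, t = 616/3.580 = 172.1 d
Unit 2 (silty sand): v = 0.260×0.0016/0.32 = 0.001300 m/d, t = 616/0.001300 = 473800 d
Faster unit: t = 172 d

172 days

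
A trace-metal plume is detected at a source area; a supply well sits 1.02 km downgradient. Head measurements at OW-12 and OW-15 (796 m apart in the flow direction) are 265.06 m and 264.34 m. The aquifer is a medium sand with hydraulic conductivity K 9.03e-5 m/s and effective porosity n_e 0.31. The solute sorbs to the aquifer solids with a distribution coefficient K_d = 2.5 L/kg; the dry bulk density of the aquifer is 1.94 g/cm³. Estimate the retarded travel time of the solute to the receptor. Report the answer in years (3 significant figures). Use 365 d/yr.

Hydraulic gradient i = (265.06 − 264.34) / 796 = 0.72 / 796 = 9.045e-4
K = 9.03e-5 m/s × 86400 s/d = 7.802 m/d
Specific discharge q = 7.802 × 9.045e-4 = 0.007057 m/d
v_s = q/n_e = 0.007057/0.31 = 0.02276 m/d
Retardation R = 1 + ρ_b·K_d/n = 1 + 1.94×2.5/0.31 = 16.65
Contaminant velocity v_c = v/R = 0.02276/16.65 = 0.001368 m/d
L = 1.02 km = 1020 m
t = L/v_c = 1020/0.001368 = 745800 d
   = 745800/365 = 2040 yr

2040 years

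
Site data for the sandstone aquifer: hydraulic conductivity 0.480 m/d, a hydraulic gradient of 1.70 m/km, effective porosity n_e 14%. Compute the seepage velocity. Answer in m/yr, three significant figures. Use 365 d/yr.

Specific discharge q = 0.480 × 0.0017 = 8.160e-4 m/d
v = Ki/n = 0.480·0.0017/0.14 = 0.005829 m/d
   = 0.005829 × 365 = 2.13 m/yr

2.13 m/yr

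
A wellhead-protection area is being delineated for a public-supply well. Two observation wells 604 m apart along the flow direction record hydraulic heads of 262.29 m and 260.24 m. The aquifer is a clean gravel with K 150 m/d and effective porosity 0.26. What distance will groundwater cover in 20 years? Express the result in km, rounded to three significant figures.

Hydraulic gradient i = (262.29 − 260.24) / 604 = 2.05 / 604 = 0.003394
Darcy flux q = K·i = 150 × 0.003394 = 0.5091 m/d
Seepage velocity v = q / n = 0.5091 / 0.26 = 1.958 m/d
T = 20 yr × 365 = 7300 d
L = v × T = 1.958 × 7300 = 14290 m
   = 14.3 km

14.3 km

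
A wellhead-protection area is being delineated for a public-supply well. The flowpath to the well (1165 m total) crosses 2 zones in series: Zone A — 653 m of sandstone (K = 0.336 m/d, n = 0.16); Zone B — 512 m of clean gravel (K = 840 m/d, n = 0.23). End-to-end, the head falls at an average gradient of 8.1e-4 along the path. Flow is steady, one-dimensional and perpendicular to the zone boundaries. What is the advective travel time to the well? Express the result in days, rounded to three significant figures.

Continuity: the same q passes through each zone, so ΔH = q·Σ(L_j/K_j) — the zones act as resistances in series.
Σ(L/K) = 653/0.336 + 512/840 = 1943 + 0.6095 = 1944 d
K_eq = L_total / Σ(L/K) = 1165 / 1944 = 0.5993 m/d
q = K_eq · i = 0.5993 × 8.1e-4 = 4.854e-4 m/d (same in every zone)
Zone A: v = q/n = 4.854e-4/0.16 = 0.003034 m/d → t_A = 653/0.003034 = 215200 d
Zone B: v = q/n = 4.854e-4/0.23 = 0.002110 m/d → t_B = 512/0.002110 = 242600 d
Total t = 215200 + 242600 = 457800 d

458000 days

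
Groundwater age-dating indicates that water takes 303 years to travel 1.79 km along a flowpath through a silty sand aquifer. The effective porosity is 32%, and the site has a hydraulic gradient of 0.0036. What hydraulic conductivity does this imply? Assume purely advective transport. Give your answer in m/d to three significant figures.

1.44 m/d

t = 303 years = 110600 d
L = 1.79 km = 1790 m
v = L / t = 1790 / 110600 = 0.01619 m/d
K = v · n / i = 0.01619 × 0.32 / 0.0036 = 1.44 m/d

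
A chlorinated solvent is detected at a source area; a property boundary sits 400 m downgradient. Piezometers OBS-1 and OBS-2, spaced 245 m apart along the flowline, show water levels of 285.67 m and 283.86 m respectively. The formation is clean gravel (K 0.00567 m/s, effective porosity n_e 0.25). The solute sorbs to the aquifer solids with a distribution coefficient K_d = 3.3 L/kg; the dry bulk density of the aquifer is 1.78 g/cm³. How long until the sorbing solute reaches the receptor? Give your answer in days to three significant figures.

Hydraulic gradient i = (285.67 − 283.86) / 245 = 1.81 / 245 = 0.007388
K = 0.00567 m/s × 86400 s/d = 489.9 m/d
Darcy flux q = K·i = 489.9 × 0.007388 = 3.619 m/d
v = Ki/n = 489.9·0.007388/0.25 = 14.48 m/d
Retardation R = 1 + ρ_b·K_d/n = 1 + 1.78×3.3/0.25 = 24.50
Contaminant velocity v_c = v/R = 14.48/24.50 = 0.5910 m/d
t = L/v_c = 400/0.5910 = 676.8 d

677 days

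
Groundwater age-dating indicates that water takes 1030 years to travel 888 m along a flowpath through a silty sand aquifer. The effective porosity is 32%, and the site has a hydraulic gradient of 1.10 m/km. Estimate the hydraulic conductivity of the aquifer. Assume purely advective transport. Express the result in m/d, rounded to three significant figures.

t = 1030 years = 376000 d
v = L / t = 888 / 376000 = 0.002362 m/d
K = v · n / i = 0.002362 × 0.32 / 0.0011 = 0.687 m/d

0.687 m/d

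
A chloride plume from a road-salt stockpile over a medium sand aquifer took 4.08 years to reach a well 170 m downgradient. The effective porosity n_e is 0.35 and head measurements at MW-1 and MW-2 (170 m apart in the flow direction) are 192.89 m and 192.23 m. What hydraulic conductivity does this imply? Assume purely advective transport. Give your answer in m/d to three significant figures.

10.3 m/d

Hydraulic gradient i = (192.89 − 192.23) / 170 = 0.66 / 170 = 0.003882
t = 4.08 years = 1489 d
v = L / t = 170 / 1489 = 0.1142 m/d
K = v · n / i = 0.1142 × 0.35 / 0.003882 = 10.3 m/d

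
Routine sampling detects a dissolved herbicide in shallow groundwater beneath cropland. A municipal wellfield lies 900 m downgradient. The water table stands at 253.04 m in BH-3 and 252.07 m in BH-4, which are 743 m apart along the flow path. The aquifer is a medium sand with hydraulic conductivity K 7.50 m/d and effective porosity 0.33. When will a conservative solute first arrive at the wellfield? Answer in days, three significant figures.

30300 days

Hydraulic gradient i = (253.04 − 252.07) / 743 = 0.97 / 743 = 0.001306
q = Ki = 7.50 × 0.001306 = 0.009791 m/d
Average linear velocity = 0.009791 / 0.33 = 0.02967 m/d
t = L / v = 900 / 0.02967 = 30330 d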